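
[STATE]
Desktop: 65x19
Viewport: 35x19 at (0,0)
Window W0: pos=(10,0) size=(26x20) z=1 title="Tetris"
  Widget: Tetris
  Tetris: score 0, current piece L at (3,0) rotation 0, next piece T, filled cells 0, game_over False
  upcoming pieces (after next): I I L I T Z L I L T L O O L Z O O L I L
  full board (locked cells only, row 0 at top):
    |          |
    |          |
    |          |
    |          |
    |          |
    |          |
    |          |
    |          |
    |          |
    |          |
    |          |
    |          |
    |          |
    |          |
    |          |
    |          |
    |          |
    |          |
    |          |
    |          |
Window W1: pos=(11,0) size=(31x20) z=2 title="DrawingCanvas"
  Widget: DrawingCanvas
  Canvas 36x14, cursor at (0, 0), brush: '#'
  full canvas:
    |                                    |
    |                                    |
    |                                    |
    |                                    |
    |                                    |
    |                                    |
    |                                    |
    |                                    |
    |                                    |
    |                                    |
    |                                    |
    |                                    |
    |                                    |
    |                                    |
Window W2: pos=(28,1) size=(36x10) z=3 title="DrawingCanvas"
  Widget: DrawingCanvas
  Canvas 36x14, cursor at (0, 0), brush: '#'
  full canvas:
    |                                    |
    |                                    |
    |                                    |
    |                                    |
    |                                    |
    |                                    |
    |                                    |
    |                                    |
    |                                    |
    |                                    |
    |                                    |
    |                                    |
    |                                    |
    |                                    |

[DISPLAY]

          ┏┏━━━━━━━━━━━━━━━━━━━━━━━
          ┃┃ DrawingCanvas  ┏━━━━━━
          ┠┠────────────────┃ Drawi
          ┃┃+               ┠──────
          ┃┃                ┃+     
          ┃┃                ┃      
          ┃┃                ┃      
          ┃┃                ┃      
          ┃┃                ┃      
          ┃┃                ┃      
          ┃┃                ┗━━━━━━
          ┃┃                       
          ┃┃                       
          ┃┃                       
          ┃┃                       
          ┃┃                       
          ┃┃                       
          ┃┃                       
          ┃┃                       


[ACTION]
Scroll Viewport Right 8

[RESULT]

  ┏┏━━━━━━━━━━━━━━━━━━━━━━━━━━━━━┓ 
  ┃┃ DrawingCanvas  ┏━━━━━━━━━━━━━━
  ┠┠────────────────┃ DrawingCanvas
  ┃┃+               ┠──────────────
  ┃┃                ┃+             
  ┃┃                ┃              
  ┃┃                ┃              
  ┃┃                ┃              
  ┃┃                ┃              
  ┃┃                ┃              
  ┃┃                ┗━━━━━━━━━━━━━━
  ┃┃                             ┃ 
  ┃┃                             ┃ 
  ┃┃                             ┃ 
  ┃┃                             ┃ 
  ┃┃                             ┃ 
  ┃┃                             ┃ 
  ┃┃                             ┃ 
  ┃┃                             ┃ 


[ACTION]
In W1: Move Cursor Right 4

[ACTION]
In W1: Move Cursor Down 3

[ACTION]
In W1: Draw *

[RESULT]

  ┏┏━━━━━━━━━━━━━━━━━━━━━━━━━━━━━┓ 
  ┃┃ DrawingCanvas  ┏━━━━━━━━━━━━━━
  ┠┠────────────────┃ DrawingCanvas
  ┃┃                ┠──────────────
  ┃┃                ┃+             
  ┃┃                ┃              
  ┃┃    *           ┃              
  ┃┃                ┃              
  ┃┃                ┃              
  ┃┃                ┃              
  ┃┃                ┗━━━━━━━━━━━━━━
  ┃┃                             ┃ 
  ┃┃                             ┃ 
  ┃┃                             ┃ 
  ┃┃                             ┃ 
  ┃┃                             ┃ 
  ┃┃                             ┃ 
  ┃┃                             ┃ 
  ┃┃                             ┃ 


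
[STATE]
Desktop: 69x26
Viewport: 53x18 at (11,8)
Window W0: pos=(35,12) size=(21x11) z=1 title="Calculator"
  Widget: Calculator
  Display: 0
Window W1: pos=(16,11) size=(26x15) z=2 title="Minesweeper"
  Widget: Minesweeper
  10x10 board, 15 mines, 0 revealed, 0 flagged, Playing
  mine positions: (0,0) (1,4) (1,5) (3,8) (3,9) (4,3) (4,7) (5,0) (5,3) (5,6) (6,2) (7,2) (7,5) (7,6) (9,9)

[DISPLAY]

                                                     
                                                     
                                                     
     ┏━━━━━━━━━━━━━━━━━━━━━━━━┓                      
     ┃ Minesweeper            ┃━━━━━━━━━━━━━┓        
     ┠────────────────────────┨lator        ┃        
     ┃■■■■■■■■■■              ┃─────────────┨        
     ┃■■■■■■■■■■              ┃            0┃        
     ┃■■■■■■■■■■              ┃──┬───┬───┐  ┃        
     ┃■■■■■■■■■■              ┃8 │ 9 │ ÷ │  ┃        
     ┃■■■■■■■■■■              ┃──┼───┼───┤  ┃        
     ┃■■■■■■■■■■              ┃5 │ 6 │ × │  ┃        
     ┃■■■■■■■■■■              ┃──┼───┼───┤  ┃        
     ┃■■■■■■■■■■              ┃2 │ 3 │ - │  ┃        
     ┃■■■■■■■■■■              ┃━━━━━━━━━━━━━┛        
     ┃■■■■■■■■■■              ┃                      
     ┃                        ┃                      
     ┗━━━━━━━━━━━━━━━━━━━━━━━━┛                      


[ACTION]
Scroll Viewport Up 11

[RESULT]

                                                     
                                                     
                                                     
                                                     
                                                     
                                                     
                                                     
                                                     
                                                     
                                                     
                                                     
     ┏━━━━━━━━━━━━━━━━━━━━━━━━┓                      
     ┃ Minesweeper            ┃━━━━━━━━━━━━━┓        
     ┠────────────────────────┨lator        ┃        
     ┃■■■■■■■■■■              ┃─────────────┨        
     ┃■■■■■■■■■■              ┃            0┃        
     ┃■■■■■■■■■■              ┃──┬───┬───┐  ┃        
     ┃■■■■■■■■■■              ┃8 │ 9 │ ÷ │  ┃        


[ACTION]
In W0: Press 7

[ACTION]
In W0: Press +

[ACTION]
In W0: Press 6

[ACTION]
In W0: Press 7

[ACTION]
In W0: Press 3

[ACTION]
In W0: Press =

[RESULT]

                                                     
                                                     
                                                     
                                                     
                                                     
                                                     
                                                     
                                                     
                                                     
                                                     
                                                     
     ┏━━━━━━━━━━━━━━━━━━━━━━━━┓                      
     ┃ Minesweeper            ┃━━━━━━━━━━━━━┓        
     ┠────────────────────────┨lator        ┃        
     ┃■■■■■■■■■■              ┃─────────────┨        
     ┃■■■■■■■■■■              ┃          680┃        
     ┃■■■■■■■■■■              ┃──┬───┬───┐  ┃        
     ┃■■■■■■■■■■              ┃8 │ 9 │ ÷ │  ┃        


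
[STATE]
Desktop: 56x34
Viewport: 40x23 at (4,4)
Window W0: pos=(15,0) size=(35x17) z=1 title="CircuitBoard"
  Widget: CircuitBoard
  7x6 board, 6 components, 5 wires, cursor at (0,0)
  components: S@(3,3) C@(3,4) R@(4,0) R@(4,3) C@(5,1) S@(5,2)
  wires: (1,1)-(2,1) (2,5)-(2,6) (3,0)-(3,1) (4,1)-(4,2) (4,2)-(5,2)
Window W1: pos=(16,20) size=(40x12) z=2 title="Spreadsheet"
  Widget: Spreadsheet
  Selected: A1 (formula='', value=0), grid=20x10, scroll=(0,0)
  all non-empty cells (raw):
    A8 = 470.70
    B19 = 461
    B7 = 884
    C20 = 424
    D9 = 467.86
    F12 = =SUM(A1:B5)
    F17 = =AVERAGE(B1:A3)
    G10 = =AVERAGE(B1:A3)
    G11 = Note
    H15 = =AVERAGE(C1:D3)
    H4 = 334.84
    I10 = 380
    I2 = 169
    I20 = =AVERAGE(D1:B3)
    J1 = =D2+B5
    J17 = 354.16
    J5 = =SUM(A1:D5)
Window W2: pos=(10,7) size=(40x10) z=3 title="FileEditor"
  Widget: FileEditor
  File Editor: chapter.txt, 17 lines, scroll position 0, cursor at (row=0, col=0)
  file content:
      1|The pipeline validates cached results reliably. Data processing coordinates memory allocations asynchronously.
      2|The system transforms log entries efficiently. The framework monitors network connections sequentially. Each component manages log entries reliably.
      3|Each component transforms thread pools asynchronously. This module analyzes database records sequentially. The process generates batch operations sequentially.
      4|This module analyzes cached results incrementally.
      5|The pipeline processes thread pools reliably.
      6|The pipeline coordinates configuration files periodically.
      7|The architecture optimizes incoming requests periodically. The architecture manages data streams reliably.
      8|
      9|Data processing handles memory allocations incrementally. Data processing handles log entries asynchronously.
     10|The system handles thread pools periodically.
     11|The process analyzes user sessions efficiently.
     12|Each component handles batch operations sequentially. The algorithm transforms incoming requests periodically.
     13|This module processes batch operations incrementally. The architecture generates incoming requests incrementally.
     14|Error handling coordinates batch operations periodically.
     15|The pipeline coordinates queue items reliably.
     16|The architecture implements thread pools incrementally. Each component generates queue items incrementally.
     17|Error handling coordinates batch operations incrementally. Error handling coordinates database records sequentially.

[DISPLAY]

           ┃0  [.]                      
           ┃                            
           ┃1       ·                   
      ┏━━━━━━━━━━━━━━━━━━━━━━━━━━━━━━━━━
      ┃ FileEditor                      
      ┠─────────────────────────────────
      ┃█he pipeline validates cached res
      ┃The system transforms log entries
      ┃Each component transforms thread 
      ┃This module analyzes cached resul
      ┃The pipeline processes thread poo
      ┃The pipeline coordinates configur
      ┗━━━━━━━━━━━━━━━━━━━━━━━━━━━━━━━━━
                                        
                                        
                                        
            ┏━━━━━━━━━━━━━━━━━━━━━━━━━━━
            ┃ Spreadsheet               
            ┠───────────────────────────
            ┃A1:                        
            ┃       A       B       C   
            ┃---------------------------
            ┃  1      [0]       0       


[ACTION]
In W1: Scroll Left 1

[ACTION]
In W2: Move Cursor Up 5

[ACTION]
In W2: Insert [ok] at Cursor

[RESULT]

           ┃0  [.]                      
           ┃                            
           ┃1       ·                   
      ┏━━━━━━━━━━━━━━━━━━━━━━━━━━━━━━━━━
      ┃ FileEditor                      
      ┠─────────────────────────────────
      ┃ok█he pipeline validates cached r
      ┃The system transforms log entries
      ┃Each component transforms thread 
      ┃This module analyzes cached resul
      ┃The pipeline processes thread poo
      ┃The pipeline coordinates configur
      ┗━━━━━━━━━━━━━━━━━━━━━━━━━━━━━━━━━
                                        
                                        
                                        
            ┏━━━━━━━━━━━━━━━━━━━━━━━━━━━
            ┃ Spreadsheet               
            ┠───────────────────────────
            ┃A1:                        
            ┃       A       B       C   
            ┃---------------------------
            ┃  1      [0]       0       


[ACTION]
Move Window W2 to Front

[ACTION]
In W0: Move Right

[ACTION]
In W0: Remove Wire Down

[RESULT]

           ┃0      [.]                  
           ┃                            
           ┃1       ·                   
      ┏━━━━━━━━━━━━━━━━━━━━━━━━━━━━━━━━━
      ┃ FileEditor                      
      ┠─────────────────────────────────
      ┃ok█he pipeline validates cached r
      ┃The system transforms log entries
      ┃Each component transforms thread 
      ┃This module analyzes cached resul
      ┃The pipeline processes thread poo
      ┃The pipeline coordinates configur
      ┗━━━━━━━━━━━━━━━━━━━━━━━━━━━━━━━━━
                                        
                                        
                                        
            ┏━━━━━━━━━━━━━━━━━━━━━━━━━━━
            ┃ Spreadsheet               
            ┠───────────────────────────
            ┃A1:                        
            ┃       A       B       C   
            ┃---------------------------
            ┃  1      [0]       0       


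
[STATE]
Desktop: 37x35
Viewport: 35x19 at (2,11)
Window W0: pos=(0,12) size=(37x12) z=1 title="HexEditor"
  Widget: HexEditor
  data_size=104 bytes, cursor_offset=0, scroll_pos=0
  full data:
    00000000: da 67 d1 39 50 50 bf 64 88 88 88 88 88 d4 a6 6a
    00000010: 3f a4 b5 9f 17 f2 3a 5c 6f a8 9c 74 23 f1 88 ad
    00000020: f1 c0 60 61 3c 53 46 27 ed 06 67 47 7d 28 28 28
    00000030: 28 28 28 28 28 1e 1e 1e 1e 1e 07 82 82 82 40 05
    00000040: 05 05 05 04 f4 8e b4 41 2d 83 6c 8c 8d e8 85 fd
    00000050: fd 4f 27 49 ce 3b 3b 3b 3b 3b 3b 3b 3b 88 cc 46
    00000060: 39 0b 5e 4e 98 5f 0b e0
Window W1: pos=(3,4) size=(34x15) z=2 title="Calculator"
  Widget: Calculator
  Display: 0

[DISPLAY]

 ┃│ 4 │ 5 │ 6 │ × │               ┃
━┃├───┼───┼───┼───┤               ┃
H┃│ 1 │ 2 │ 3 │ - │               ┃
─┃├───┼───┼───┼───┤               ┃
0┃│ 0 │ . │ = │ + │               ┃
0┃├───┼───┼───┼───┤               ┃
0┃│ C │ MC│ MR│ M+│               ┃
0┗━━━━━━━━━━━━━━━━━━━━━━━━━━━━━━━━┛
0000040  05 05 05 04 f4 8e b4 41  ┃
0000050  fd 4f 27 49 ce 3b 3b 3b  ┃
0000060  39 0b 5e 4e 98 5f 0b e0  ┃
                                  ┃
━━━━━━━━━━━━━━━━━━━━━━━━━━━━━━━━━━┛
                                   
                                   
                                   
                                   
                                   
                                   


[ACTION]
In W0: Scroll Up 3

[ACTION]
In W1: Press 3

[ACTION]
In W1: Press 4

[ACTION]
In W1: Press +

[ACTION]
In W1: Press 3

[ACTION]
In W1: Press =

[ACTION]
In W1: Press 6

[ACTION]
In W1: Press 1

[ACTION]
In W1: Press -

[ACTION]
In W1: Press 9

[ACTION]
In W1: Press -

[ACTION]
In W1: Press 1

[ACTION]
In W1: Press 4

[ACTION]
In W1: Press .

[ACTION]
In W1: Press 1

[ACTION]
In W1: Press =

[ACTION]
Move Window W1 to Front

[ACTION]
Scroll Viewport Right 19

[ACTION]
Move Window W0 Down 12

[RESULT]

 ┃│ 4 │ 5 │ 6 │ × │               ┃
 ┃├───┼───┼───┼───┤               ┃
 ┃│ 1 │ 2 │ 3 │ - │               ┃
 ┃├───┼───┼───┼───┤               ┃
 ┃│ 0 │ . │ = │ + │               ┃
 ┃├───┼───┼───┼───┤               ┃
 ┃│ C │ MC│ MR│ M+│               ┃
 ┗━━━━━━━━━━━━━━━━━━━━━━━━━━━━━━━━┛
                                   
                                   
                                   
                                   
━━━━━━━━━━━━━━━━━━━━━━━━━━━━━━━━━━┓
HexEditor                         ┃
──────────────────────────────────┨
0000000  DA 67 d1 39 50 50 bf 64  ┃
0000010  3f a4 b5 9f 17 f2 3a 5c  ┃
0000020  f1 c0 60 61 3c 53 46 27  ┃
0000030  28 28 28 28 28 1e 1e 1e  ┃


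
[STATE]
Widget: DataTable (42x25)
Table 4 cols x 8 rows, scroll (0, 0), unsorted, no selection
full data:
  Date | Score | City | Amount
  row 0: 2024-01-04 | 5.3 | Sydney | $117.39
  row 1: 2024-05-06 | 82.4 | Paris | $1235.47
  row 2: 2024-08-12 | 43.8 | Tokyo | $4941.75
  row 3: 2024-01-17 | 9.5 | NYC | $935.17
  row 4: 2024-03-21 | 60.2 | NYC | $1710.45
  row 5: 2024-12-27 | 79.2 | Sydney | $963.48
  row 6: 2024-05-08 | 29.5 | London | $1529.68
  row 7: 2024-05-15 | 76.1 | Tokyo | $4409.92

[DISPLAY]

Date      │Score│City  │Amount            
──────────┼─────┼──────┼────────          
2024-01-04│5.3  │Sydney│$117.39           
2024-05-06│82.4 │Paris │$1235.47          
2024-08-12│43.8 │Tokyo │$4941.75          
2024-01-17│9.5  │NYC   │$935.17           
2024-03-21│60.2 │NYC   │$1710.45          
2024-12-27│79.2 │Sydney│$963.48           
2024-05-08│29.5 │London│$1529.68          
2024-05-15│76.1 │Tokyo │$4409.92          
                                          
                                          
                                          
                                          
                                          
                                          
                                          
                                          
                                          
                                          
                                          
                                          
                                          
                                          
                                          


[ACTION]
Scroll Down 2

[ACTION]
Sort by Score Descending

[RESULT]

Date      │Scor▼│City  │Amount            
──────────┼─────┼──────┼────────          
2024-05-06│82.4 │Paris │$1235.47          
2024-12-27│79.2 │Sydney│$963.48           
2024-05-15│76.1 │Tokyo │$4409.92          
2024-03-21│60.2 │NYC   │$1710.45          
2024-08-12│43.8 │Tokyo │$4941.75          
2024-05-08│29.5 │London│$1529.68          
2024-01-17│9.5  │NYC   │$935.17           
2024-01-04│5.3  │Sydney│$117.39           
                                          
                                          
                                          
                                          
                                          
                                          
                                          
                                          
                                          
                                          
                                          
                                          
                                          
                                          
                                          


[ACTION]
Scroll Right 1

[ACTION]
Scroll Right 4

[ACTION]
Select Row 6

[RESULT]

Date      │Scor▼│City  │Amount            
──────────┼─────┼──────┼────────          
2024-05-06│82.4 │Paris │$1235.47          
2024-12-27│79.2 │Sydney│$963.48           
2024-05-15│76.1 │Tokyo │$4409.92          
2024-03-21│60.2 │NYC   │$1710.45          
2024-08-12│43.8 │Tokyo │$4941.75          
2024-05-08│29.5 │London│$1529.68          
>024-01-17│9.5  │NYC   │$935.17           
2024-01-04│5.3  │Sydney│$117.39           
                                          
                                          
                                          
                                          
                                          
                                          
                                          
                                          
                                          
                                          
                                          
                                          
                                          
                                          
                                          


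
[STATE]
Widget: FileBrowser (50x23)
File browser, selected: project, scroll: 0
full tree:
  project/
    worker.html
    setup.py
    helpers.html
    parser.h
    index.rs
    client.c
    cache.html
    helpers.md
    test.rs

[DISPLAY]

> [-] project/                                    
    worker.html                                   
    setup.py                                      
    helpers.html                                  
    parser.h                                      
    index.rs                                      
    client.c                                      
    cache.html                                    
    helpers.md                                    
    test.rs                                       
                                                  
                                                  
                                                  
                                                  
                                                  
                                                  
                                                  
                                                  
                                                  
                                                  
                                                  
                                                  
                                                  


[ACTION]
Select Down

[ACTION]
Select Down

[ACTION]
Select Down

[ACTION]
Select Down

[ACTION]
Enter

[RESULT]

  [-] project/                                    
    worker.html                                   
    setup.py                                      
    helpers.html                                  
  > parser.h                                      
    index.rs                                      
    client.c                                      
    cache.html                                    
    helpers.md                                    
    test.rs                                       
                                                  
                                                  
                                                  
                                                  
                                                  
                                                  
                                                  
                                                  
                                                  
                                                  
                                                  
                                                  
                                                  


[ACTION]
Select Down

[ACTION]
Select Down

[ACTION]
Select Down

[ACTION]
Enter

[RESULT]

  [-] project/                                    
    worker.html                                   
    setup.py                                      
    helpers.html                                  
    parser.h                                      
    index.rs                                      
    client.c                                      
  > cache.html                                    
    helpers.md                                    
    test.rs                                       
                                                  
                                                  
                                                  
                                                  
                                                  
                                                  
                                                  
                                                  
                                                  
                                                  
                                                  
                                                  
                                                  


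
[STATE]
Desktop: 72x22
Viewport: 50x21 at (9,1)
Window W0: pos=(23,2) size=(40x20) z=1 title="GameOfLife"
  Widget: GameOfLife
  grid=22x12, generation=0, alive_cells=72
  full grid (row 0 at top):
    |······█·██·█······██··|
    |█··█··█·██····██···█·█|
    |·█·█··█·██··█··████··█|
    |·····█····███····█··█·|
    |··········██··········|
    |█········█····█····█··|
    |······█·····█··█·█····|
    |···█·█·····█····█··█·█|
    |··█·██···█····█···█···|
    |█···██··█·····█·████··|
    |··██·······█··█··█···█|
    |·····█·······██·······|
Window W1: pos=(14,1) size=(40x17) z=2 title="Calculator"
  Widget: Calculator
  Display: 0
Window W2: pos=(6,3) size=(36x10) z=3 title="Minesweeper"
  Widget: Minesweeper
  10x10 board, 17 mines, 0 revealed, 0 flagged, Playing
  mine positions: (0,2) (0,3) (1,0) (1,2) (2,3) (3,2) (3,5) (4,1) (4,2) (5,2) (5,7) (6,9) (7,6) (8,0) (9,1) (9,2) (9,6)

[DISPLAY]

     ┏━━━━━━━━━━━━━━━━━━━━━━━━━━━━━━━━━━━━━━┓     
     ┃ Calculator                           ┃━━━━━
━━━━━━━━━━━━━━━━━━━━━━━━━━━━━━━━┓───────────┨     
inesweeper                      ┃          0┃─────
────────────────────────────────┨           ┃     
■■■■■■■■                        ┃           ┃     
■■■■■■■■                        ┃           ┃     
■■■■■■■■                        ┃           ┃     
■■■■■■■■                        ┃           ┃     
■■■■■■■■                        ┃           ┃     
■■■■■■■■                        ┃           ┃     
━━━━━━━━━━━━━━━━━━━━━━━━━━━━━━━━┛           ┃     
     ┃├───┼───┼───┼───┤                     ┃     
     ┃│ C │ MC│ MR│ M+│                     ┃     
     ┃└───┴───┴───┴───┘                     ┃     
     ┃                                      ┃     
     ┗━━━━━━━━━━━━━━━━━━━━━━━━━━━━━━━━━━━━━━┛     
              ┃                                   
              ┃                                   
              ┃                                   
              ┗━━━━━━━━━━━━━━━━━━━━━━━━━━━━━━━━━━━


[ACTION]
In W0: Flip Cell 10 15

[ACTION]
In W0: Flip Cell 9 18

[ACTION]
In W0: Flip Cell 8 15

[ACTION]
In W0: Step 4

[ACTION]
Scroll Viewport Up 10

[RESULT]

                                                  
     ┏━━━━━━━━━━━━━━━━━━━━━━━━━━━━━━━━━━━━━━┓     
     ┃ Calculator                           ┃━━━━━
━━━━━━━━━━━━━━━━━━━━━━━━━━━━━━━━┓───────────┨     
inesweeper                      ┃          0┃─────
────────────────────────────────┨           ┃     
■■■■■■■■                        ┃           ┃     
■■■■■■■■                        ┃           ┃     
■■■■■■■■                        ┃           ┃     
■■■■■■■■                        ┃           ┃     
■■■■■■■■                        ┃           ┃     
■■■■■■■■                        ┃           ┃     
━━━━━━━━━━━━━━━━━━━━━━━━━━━━━━━━┛           ┃     
     ┃├───┼───┼───┼───┤                     ┃     
     ┃│ C │ MC│ MR│ M+│                     ┃     
     ┃└───┴───┴───┴───┘                     ┃     
     ┃                                      ┃     
     ┗━━━━━━━━━━━━━━━━━━━━━━━━━━━━━━━━━━━━━━┛     
              ┃                                   
              ┃                                   
              ┃                                   


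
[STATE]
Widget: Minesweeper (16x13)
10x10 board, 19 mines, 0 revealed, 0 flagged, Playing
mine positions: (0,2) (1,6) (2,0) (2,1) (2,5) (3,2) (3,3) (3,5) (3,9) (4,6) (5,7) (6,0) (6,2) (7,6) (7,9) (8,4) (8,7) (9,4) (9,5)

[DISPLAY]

■■■■■■■■■■      
■■■■■■■■■■      
■■■■■■■■■■      
■■■■■■■■■■      
■■■■■■■■■■      
■■■■■■■■■■      
■■■■■■■■■■      
■■■■■■■■■■      
■■■■■■■■■■      
■■■■■■■■■■      
                
                
                


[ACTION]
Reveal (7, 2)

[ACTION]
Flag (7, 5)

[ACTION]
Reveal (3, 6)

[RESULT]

■■■■■■■■■■      
■■■■■■■■■■      
■■■■■■■■■■      
■■■■■■3■■■      
■■■■■■■■■■      
■■■■■■■■■■      
■■■■■■■■■■      
■■1■■⚑■■■■      
■■■■■■■■■■      
■■■■■■■■■■      
                
                
                


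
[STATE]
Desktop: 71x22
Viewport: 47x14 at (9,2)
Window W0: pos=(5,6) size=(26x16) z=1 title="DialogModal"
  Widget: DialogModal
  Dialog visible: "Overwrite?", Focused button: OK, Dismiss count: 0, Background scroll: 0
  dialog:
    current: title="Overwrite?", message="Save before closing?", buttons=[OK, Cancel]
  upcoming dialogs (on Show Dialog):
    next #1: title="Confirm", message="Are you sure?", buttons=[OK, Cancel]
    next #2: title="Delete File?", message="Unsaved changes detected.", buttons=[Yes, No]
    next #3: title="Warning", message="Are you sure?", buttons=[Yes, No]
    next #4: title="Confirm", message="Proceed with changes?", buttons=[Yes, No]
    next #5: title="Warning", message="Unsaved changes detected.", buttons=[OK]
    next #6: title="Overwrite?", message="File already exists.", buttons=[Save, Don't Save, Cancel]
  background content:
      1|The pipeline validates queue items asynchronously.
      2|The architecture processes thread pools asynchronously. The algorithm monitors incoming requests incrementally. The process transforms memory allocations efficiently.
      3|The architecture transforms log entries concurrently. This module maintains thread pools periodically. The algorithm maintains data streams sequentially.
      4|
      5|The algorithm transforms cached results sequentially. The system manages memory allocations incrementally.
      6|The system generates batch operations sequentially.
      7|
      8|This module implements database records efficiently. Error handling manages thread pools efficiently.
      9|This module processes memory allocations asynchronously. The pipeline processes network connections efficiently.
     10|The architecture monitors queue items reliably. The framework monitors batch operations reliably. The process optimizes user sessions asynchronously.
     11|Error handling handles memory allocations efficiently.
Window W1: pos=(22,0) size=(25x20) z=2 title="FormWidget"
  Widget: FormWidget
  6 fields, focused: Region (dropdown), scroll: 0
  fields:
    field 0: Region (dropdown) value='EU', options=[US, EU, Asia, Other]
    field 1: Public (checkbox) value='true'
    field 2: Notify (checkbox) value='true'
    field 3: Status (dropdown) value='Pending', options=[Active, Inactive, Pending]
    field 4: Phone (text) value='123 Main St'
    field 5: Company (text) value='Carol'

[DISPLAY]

             ┠───────────────────────┨         
             ┃> Region:     [EU    ▼]┃         
             ┃  Public:     [x]      ┃         
             ┃  Notify:     [x]      ┃         
━━━━━━━━━━━━━┃  Status:     [Pendin▼]┃         
alogModal    ┃  Phone:      [123 Mai]┃         
─────────────┃  Company:    [Carol  ]┃         
 pipeline val┃                       ┃         
 architecture┃                       ┃         
 architecture┃                       ┃         
─────────────┃                       ┃         
    Overwrite┃                       ┃         
Save before c┃                       ┃         
  [OK]  Cance┃                       ┃         


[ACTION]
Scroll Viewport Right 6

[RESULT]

       ┠───────────────────────┨               
       ┃> Region:     [EU    ▼]┃               
       ┃  Public:     [x]      ┃               
       ┃  Notify:     [x]      ┃               
━━━━━━━┃  Status:     [Pendin▼]┃               
dal    ┃  Phone:      [123 Mai]┃               
───────┃  Company:    [Carol  ]┃               
ine val┃                       ┃               
tecture┃                       ┃               
tecture┃                       ┃               
───────┃                       ┃               
erwrite┃                       ┃               
efore c┃                       ┃               
  Cance┃                       ┃               


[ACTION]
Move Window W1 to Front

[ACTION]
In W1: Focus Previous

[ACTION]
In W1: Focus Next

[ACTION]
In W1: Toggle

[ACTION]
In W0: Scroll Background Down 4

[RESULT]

       ┠───────────────────────┨               
       ┃> Region:     [EU    ▼]┃               
       ┃  Public:     [x]      ┃               
       ┃  Notify:     [x]      ┃               
━━━━━━━┃  Status:     [Pendin▼]┃               
dal    ┃  Phone:      [123 Mai]┃               
───────┃  Company:    [Carol  ]┃               
ithm tr┃                       ┃               
m gener┃                       ┃               
       ┃                       ┃               
───────┃                       ┃               
erwrite┃                       ┃               
efore c┃                       ┃               
  Cance┃                       ┃               


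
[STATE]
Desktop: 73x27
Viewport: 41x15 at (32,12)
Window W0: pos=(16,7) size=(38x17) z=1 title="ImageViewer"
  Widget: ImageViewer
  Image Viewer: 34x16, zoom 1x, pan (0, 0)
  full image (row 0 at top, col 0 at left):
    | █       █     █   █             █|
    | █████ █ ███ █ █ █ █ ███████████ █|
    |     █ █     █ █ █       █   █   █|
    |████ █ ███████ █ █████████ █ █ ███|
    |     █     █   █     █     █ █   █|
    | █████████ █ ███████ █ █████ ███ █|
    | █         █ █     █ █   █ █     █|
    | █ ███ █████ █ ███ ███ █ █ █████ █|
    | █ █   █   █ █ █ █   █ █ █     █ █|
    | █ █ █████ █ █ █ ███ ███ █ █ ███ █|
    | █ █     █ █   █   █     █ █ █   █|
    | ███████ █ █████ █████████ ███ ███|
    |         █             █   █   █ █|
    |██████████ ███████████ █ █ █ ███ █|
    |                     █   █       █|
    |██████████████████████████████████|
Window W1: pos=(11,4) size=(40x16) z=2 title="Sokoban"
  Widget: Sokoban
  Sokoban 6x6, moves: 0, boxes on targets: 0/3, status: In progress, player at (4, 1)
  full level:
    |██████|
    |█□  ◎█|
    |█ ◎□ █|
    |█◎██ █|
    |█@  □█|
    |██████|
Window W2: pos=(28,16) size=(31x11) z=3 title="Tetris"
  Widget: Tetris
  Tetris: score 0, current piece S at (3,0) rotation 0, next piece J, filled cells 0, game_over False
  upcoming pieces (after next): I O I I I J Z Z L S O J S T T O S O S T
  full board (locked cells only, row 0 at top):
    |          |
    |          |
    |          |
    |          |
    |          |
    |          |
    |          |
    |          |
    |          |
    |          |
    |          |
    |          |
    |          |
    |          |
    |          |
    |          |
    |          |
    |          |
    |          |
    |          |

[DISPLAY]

                  ┃  ┃                   
                  ┃  ┃                   
                  ┃  ┃                   
                  ┃  ┃                   
━━━━━━━━━━━━━━━━━━━━━━━━━━┓              
tris                      ┃              
──────────────────────────┨              
       │Next:             ┃              
       │█                 ┃              
       │███               ┃              
       │                  ┃              
       │                  ┃              
       │                  ┃              
       │Score:            ┃              
━━━━━━━━━━━━━━━━━━━━━━━━━━┛              


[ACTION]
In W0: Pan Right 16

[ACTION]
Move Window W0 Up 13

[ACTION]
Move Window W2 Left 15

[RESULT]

                  ┃  ┃                   
                  ┃  ┃                   
                  ┃  ┃                   
                  ┃  ┃                   
━━━━━━━━━━━┓      ┃━━┛                   
           ┃      ┃                      
───────────┨      ┃                      
           ┃━━━━━━┛                      
           ┃                             
           ┃                             
           ┃                             
           ┃                             
           ┃                             
           ┃                             
━━━━━━━━━━━┛                             


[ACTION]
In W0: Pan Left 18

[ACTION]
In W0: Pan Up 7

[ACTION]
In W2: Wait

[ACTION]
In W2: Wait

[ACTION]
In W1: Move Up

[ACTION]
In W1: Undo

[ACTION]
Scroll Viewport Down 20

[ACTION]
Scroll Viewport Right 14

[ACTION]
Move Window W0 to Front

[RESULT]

█ ███ ███ █ █ ███ █  ┃                   
█   █     █ █ █   █  ┃                   
█ █████████ ███ ███  ┃                   
        █   █   █ █  ┃                   
━━━━━━━━━━━━━━━━━━━━━┛                   
           ┃      ┃                      
───────────┨      ┃                      
           ┃━━━━━━┛                      
           ┃                             
           ┃                             
           ┃                             
           ┃                             
           ┃                             
           ┃                             
━━━━━━━━━━━┛                             
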